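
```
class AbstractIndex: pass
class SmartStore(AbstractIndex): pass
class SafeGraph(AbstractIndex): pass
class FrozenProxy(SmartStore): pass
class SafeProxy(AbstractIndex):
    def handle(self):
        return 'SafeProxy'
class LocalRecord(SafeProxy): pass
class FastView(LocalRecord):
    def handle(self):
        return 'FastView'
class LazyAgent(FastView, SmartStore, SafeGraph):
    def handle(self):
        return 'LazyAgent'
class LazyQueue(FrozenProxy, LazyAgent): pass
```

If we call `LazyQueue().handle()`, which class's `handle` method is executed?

L[LazyQueue] = LazyQueue + merge(L[FrozenProxy], L[LazyAgent], [FrozenProxy LazyAgent])
  take FrozenProxy:  [FrozenProxy SmartStore AbstractIndex object] + [LazyAgent FastView LocalRecord SafeProxy SmartStore SafeGraph AbstractIndex object] + [FrozenProxy LazyAgent]
  take LazyAgent:  [SmartStore AbstractIndex object] + [LazyAgent FastView LocalRecord SafeProxy SmartStore SafeGraph AbstractIndex object] + [LazyAgent]
  take FastView:  [SmartStore AbstractIndex object] + [FastView LocalRecord SafeProxy SmartStore SafeGraph AbstractIndex object]
  take LocalRecord:  [SmartStore AbstractIndex object] + [LocalRecord SafeProxy SmartStore SafeGraph AbstractIndex object]
  take SafeProxy:  [SmartStore AbstractIndex object] + [SafeProxy SmartStore SafeGraph AbstractIndex object]
  take SmartStore:  [SmartStore AbstractIndex object] + [SmartStore SafeGraph AbstractIndex object]
  take SafeGraph:  [AbstractIndex object] + [SafeGraph AbstractIndex object]
  take AbstractIndex:  [AbstractIndex object] + [AbstractIndex object]
  take object:  [object] + [object]
MRO: LazyQueue FrozenProxy LazyAgent FastView LocalRecord SafeProxy SmartStore SafeGraph AbstractIndex object
handle is defined in: FastView, LazyAgent, SafeProxy. First along the MRO is LazyAgent.

LazyAgent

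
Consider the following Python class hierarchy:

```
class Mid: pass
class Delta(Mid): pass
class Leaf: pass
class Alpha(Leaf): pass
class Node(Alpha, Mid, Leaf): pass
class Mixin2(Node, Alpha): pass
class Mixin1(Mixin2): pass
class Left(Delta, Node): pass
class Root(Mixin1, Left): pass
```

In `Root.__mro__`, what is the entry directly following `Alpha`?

L[Root] = Root + merge(L[Mixin1], L[Left], [Mixin1 Left])
  take Mixin1:  [Mixin1 Mixin2 Node Alpha Mid Leaf object] + [Left Delta Node Alpha Mid Leaf object] + [Mixin1 Left]
  take Mixin2:  [Mixin2 Node Alpha Mid Leaf object] + [Left Delta Node Alpha Mid Leaf object] + [Left]
  take Left:  [Node Alpha Mid Leaf object] + [Left Delta Node Alpha Mid Leaf object] + [Left]
  take Delta:  [Node Alpha Mid Leaf object] + [Delta Node Alpha Mid Leaf object]
  take Node:  [Node Alpha Mid Leaf object] + [Node Alpha Mid Leaf object]
  take Alpha:  [Alpha Mid Leaf object] + [Alpha Mid Leaf object]
  take Mid:  [Mid Leaf object] + [Mid Leaf object]
  take Leaf:  [Leaf object] + [Leaf object]
  take object:  [object] + [object]
MRO: Root Mixin1 Mixin2 Left Delta Node Alpha Mid Leaf object
Alpha is at position 6; next is Mid.

Mid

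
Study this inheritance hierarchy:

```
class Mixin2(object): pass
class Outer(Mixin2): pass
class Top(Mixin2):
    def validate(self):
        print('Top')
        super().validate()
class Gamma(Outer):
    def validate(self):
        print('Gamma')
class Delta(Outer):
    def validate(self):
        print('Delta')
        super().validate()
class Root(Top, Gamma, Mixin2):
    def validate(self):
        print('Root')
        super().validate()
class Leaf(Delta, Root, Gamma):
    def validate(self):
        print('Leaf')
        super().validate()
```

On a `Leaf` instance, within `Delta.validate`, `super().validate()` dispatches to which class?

Root

L[Leaf] = Leaf + merge(L[Delta], L[Root], L[Gamma], [Delta Root Gamma])
  take Delta:  [Delta Outer Mixin2 object] + [Root Top Gamma Outer Mixin2 object] + [Gamma Outer Mixin2 object] + [Delta Root Gamma]
  take Root:  [Outer Mixin2 object] + [Root Top Gamma Outer Mixin2 object] + [Gamma Outer Mixin2 object] + [Root Gamma]
  take Top:  [Outer Mixin2 object] + [Top Gamma Outer Mixin2 object] + [Gamma Outer Mixin2 object] + [Gamma]
  take Gamma:  [Outer Mixin2 object] + [Gamma Outer Mixin2 object] + [Gamma Outer Mixin2 object] + [Gamma]
  take Outer:  [Outer Mixin2 object] + [Outer Mixin2 object] + [Outer Mixin2 object]
  take Mixin2:  [Mixin2 object] + [Mixin2 object] + [Mixin2 object]
  take object:  [object] + [object] + [object]
MRO: Leaf Delta Root Top Gamma Outer Mixin2 object
super() in Delta.validate on a Leaf instance goes to the class after Delta in Leaf's MRO: Root.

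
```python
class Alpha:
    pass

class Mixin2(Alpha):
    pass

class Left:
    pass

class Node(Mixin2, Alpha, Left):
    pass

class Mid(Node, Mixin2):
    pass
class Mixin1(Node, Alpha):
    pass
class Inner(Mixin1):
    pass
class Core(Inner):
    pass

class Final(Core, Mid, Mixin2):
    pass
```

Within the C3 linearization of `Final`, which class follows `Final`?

L[Final] = Final + merge(L[Core], L[Mid], L[Mixin2], [Core Mid Mixin2])
  take Core:  [Core Inner Mixin1 Node Mixin2 Alpha Left object] + [Mid Node Mixin2 Alpha Left object] + [Mixin2 Alpha object] + [Core Mid Mixin2]
  take Inner:  [Inner Mixin1 Node Mixin2 Alpha Left object] + [Mid Node Mixin2 Alpha Left object] + [Mixin2 Alpha object] + [Mid Mixin2]
  take Mixin1:  [Mixin1 Node Mixin2 Alpha Left object] + [Mid Node Mixin2 Alpha Left object] + [Mixin2 Alpha object] + [Mid Mixin2]
  take Mid:  [Node Mixin2 Alpha Left object] + [Mid Node Mixin2 Alpha Left object] + [Mixin2 Alpha object] + [Mid Mixin2]
  take Node:  [Node Mixin2 Alpha Left object] + [Node Mixin2 Alpha Left object] + [Mixin2 Alpha object] + [Mixin2]
  take Mixin2:  [Mixin2 Alpha Left object] + [Mixin2 Alpha Left object] + [Mixin2 Alpha object] + [Mixin2]
  take Alpha:  [Alpha Left object] + [Alpha Left object] + [Alpha object]
  take Left:  [Left object] + [Left object] + [object]
  take object:  [object] + [object] + [object]
MRO: Final Core Inner Mixin1 Mid Node Mixin2 Alpha Left object
Final is at position 0; next is Core.

Core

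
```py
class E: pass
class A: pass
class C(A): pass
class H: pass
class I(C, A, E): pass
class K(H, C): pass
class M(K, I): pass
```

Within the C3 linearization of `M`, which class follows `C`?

L[M] = M + merge(L[K], L[I], [K I])
  take K:  [K H C A object] + [I C A E object] + [K I]
  take H:  [H C A object] + [I C A E object] + [I]
  take I:  [C A object] + [I C A E object] + [I]
  take C:  [C A object] + [C A E object]
  take A:  [A object] + [A E object]
  take E:  [object] + [E object]
  take object:  [object] + [object]
MRO: M K H I C A E object
C is at position 4; next is A.

A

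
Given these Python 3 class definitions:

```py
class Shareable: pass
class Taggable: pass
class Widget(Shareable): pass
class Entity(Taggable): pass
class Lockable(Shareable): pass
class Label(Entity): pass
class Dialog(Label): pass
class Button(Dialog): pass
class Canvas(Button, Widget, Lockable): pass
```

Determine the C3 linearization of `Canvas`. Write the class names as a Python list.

[Canvas, Button, Dialog, Label, Entity, Taggable, Widget, Lockable, Shareable, object]

L[Canvas] = Canvas + merge(L[Button], L[Widget], L[Lockable], [Button Widget Lockable])
  take Button:  [Button Dialog Label Entity Taggable object] + [Widget Shareable object] + [Lockable Shareable object] + [Button Widget Lockable]
  take Dialog:  [Dialog Label Entity Taggable object] + [Widget Shareable object] + [Lockable Shareable object] + [Widget Lockable]
  take Label:  [Label Entity Taggable object] + [Widget Shareable object] + [Lockable Shareable object] + [Widget Lockable]
  take Entity:  [Entity Taggable object] + [Widget Shareable object] + [Lockable Shareable object] + [Widget Lockable]
  take Taggable:  [Taggable object] + [Widget Shareable object] + [Lockable Shareable object] + [Widget Lockable]
  take Widget:  [object] + [Widget Shareable object] + [Lockable Shareable object] + [Widget Lockable]
  take Lockable:  [object] + [Shareable object] + [Lockable Shareable object] + [Lockable]
  take Shareable:  [object] + [Shareable object] + [Shareable object]
  take object:  [object] + [object] + [object]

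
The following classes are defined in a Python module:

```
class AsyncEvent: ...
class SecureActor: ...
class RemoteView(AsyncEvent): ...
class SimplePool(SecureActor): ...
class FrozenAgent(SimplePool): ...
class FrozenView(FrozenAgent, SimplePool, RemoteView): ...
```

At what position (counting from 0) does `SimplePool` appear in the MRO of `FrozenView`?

L[FrozenView] = FrozenView + merge(L[FrozenAgent], L[SimplePool], L[RemoteView], [FrozenAgent SimplePool RemoteView])
  take FrozenAgent:  [FrozenAgent SimplePool SecureActor object] + [SimplePool SecureActor object] + [RemoteView AsyncEvent object] + [FrozenAgent SimplePool RemoteView]
  take SimplePool:  [SimplePool SecureActor object] + [SimplePool SecureActor object] + [RemoteView AsyncEvent object] + [SimplePool RemoteView]
  take SecureActor:  [SecureActor object] + [SecureActor object] + [RemoteView AsyncEvent object] + [RemoteView]
  take RemoteView:  [object] + [object] + [RemoteView AsyncEvent object] + [RemoteView]
  take AsyncEvent:  [object] + [object] + [AsyncEvent object]
  take object:  [object] + [object] + [object]
MRO: FrozenView FrozenAgent SimplePool SecureActor RemoteView AsyncEvent object
SimplePool sits at index 2.

2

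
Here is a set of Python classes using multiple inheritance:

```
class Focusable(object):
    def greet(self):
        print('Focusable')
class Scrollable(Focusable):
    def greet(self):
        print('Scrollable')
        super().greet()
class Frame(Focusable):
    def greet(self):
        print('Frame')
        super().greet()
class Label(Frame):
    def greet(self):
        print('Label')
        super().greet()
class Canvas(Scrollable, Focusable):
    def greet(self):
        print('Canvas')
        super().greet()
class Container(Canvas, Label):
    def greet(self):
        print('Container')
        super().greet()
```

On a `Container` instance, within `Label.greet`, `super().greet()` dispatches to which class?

L[Container] = Container + merge(L[Canvas], L[Label], [Canvas Label])
  take Canvas:  [Canvas Scrollable Focusable object] + [Label Frame Focusable object] + [Canvas Label]
  take Scrollable:  [Scrollable Focusable object] + [Label Frame Focusable object] + [Label]
  take Label:  [Focusable object] + [Label Frame Focusable object] + [Label]
  take Frame:  [Focusable object] + [Frame Focusable object]
  take Focusable:  [Focusable object] + [Focusable object]
  take object:  [object] + [object]
MRO: Container Canvas Scrollable Label Frame Focusable object
super() in Label.greet on a Container instance goes to the class after Label in Container's MRO: Frame.

Frame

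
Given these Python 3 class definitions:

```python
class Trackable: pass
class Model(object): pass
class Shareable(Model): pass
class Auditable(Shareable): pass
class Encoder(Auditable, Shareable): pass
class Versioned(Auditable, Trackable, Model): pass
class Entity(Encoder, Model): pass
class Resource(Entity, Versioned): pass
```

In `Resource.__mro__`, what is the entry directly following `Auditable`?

Shareable

L[Resource] = Resource + merge(L[Entity], L[Versioned], [Entity Versioned])
  take Entity:  [Entity Encoder Auditable Shareable Model object] + [Versioned Auditable Shareable Trackable Model object] + [Entity Versioned]
  take Encoder:  [Encoder Auditable Shareable Model object] + [Versioned Auditable Shareable Trackable Model object] + [Versioned]
  take Versioned:  [Auditable Shareable Model object] + [Versioned Auditable Shareable Trackable Model object] + [Versioned]
  take Auditable:  [Auditable Shareable Model object] + [Auditable Shareable Trackable Model object]
  take Shareable:  [Shareable Model object] + [Shareable Trackable Model object]
  take Trackable:  [Model object] + [Trackable Model object]
  take Model:  [Model object] + [Model object]
  take object:  [object] + [object]
MRO: Resource Entity Encoder Versioned Auditable Shareable Trackable Model object
Auditable is at position 4; next is Shareable.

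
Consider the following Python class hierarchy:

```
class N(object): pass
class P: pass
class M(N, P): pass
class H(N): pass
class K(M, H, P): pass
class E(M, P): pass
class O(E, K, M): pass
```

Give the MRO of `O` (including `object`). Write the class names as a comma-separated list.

L[O] = O + merge(L[E], L[K], L[M], [E K M])
  take E:  [E M N P object] + [K M H N P object] + [M N P object] + [E K M]
  take K:  [M N P object] + [K M H N P object] + [M N P object] + [K M]
  take M:  [M N P object] + [M H N P object] + [M N P object] + [M]
  take H:  [N P object] + [H N P object] + [N P object]
  take N:  [N P object] + [N P object] + [N P object]
  take P:  [P object] + [P object] + [P object]
  take object:  [object] + [object] + [object]

O, E, K, M, H, N, P, object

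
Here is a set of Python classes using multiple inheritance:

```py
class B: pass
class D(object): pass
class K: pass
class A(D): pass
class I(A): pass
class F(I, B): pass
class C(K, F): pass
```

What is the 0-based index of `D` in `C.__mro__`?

5

L[C] = C + merge(L[K], L[F], [K F])
  take K:  [K object] + [F I A D B object] + [K F]
  take F:  [object] + [F I A D B object] + [F]
  take I:  [object] + [I A D B object]
  take A:  [object] + [A D B object]
  take D:  [object] + [D B object]
  take B:  [object] + [B object]
  take object:  [object] + [object]
MRO: C K F I A D B object
D sits at index 5.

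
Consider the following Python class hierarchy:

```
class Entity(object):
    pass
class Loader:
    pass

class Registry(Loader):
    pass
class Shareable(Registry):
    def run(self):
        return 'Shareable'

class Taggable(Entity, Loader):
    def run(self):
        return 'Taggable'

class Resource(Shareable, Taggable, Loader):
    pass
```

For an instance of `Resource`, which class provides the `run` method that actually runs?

Shareable

L[Resource] = Resource + merge(L[Shareable], L[Taggable], L[Loader], [Shareable Taggable Loader])
  take Shareable:  [Shareable Registry Loader object] + [Taggable Entity Loader object] + [Loader object] + [Shareable Taggable Loader]
  take Registry:  [Registry Loader object] + [Taggable Entity Loader object] + [Loader object] + [Taggable Loader]
  take Taggable:  [Loader object] + [Taggable Entity Loader object] + [Loader object] + [Taggable Loader]
  take Entity:  [Loader object] + [Entity Loader object] + [Loader object] + [Loader]
  take Loader:  [Loader object] + [Loader object] + [Loader object] + [Loader]
  take object:  [object] + [object] + [object]
MRO: Resource Shareable Registry Taggable Entity Loader object
run is defined in: Shareable, Taggable. First along the MRO is Shareable.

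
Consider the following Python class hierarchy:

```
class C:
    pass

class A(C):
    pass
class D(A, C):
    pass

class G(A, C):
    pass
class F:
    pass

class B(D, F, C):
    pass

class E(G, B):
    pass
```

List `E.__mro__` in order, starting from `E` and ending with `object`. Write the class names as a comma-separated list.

L[E] = E + merge(L[G], L[B], [G B])
  take G:  [G A C object] + [B D A F C object] + [G B]
  take B:  [A C object] + [B D A F C object] + [B]
  take D:  [A C object] + [D A F C object]
  take A:  [A C object] + [A F C object]
  take F:  [C object] + [F C object]
  take C:  [C object] + [C object]
  take object:  [object] + [object]

E, G, B, D, A, F, C, object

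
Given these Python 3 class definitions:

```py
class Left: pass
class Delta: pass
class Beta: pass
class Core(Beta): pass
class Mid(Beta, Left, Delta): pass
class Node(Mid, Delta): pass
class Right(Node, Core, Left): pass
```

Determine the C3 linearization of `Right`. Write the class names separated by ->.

Right -> Node -> Mid -> Core -> Beta -> Left -> Delta -> object

L[Right] = Right + merge(L[Node], L[Core], L[Left], [Node Core Left])
  take Node:  [Node Mid Beta Left Delta object] + [Core Beta object] + [Left object] + [Node Core Left]
  take Mid:  [Mid Beta Left Delta object] + [Core Beta object] + [Left object] + [Core Left]
  take Core:  [Beta Left Delta object] + [Core Beta object] + [Left object] + [Core Left]
  take Beta:  [Beta Left Delta object] + [Beta object] + [Left object] + [Left]
  take Left:  [Left Delta object] + [object] + [Left object] + [Left]
  take Delta:  [Delta object] + [object] + [object]
  take object:  [object] + [object] + [object]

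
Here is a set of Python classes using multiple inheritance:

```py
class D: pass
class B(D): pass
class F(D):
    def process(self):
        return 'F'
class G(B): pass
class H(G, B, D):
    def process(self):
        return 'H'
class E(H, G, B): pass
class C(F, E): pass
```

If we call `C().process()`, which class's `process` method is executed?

L[C] = C + merge(L[F], L[E], [F E])
  take F:  [F D object] + [E H G B D object] + [F E]
  take E:  [D object] + [E H G B D object] + [E]
  take H:  [D object] + [H G B D object]
  take G:  [D object] + [G B D object]
  take B:  [D object] + [B D object]
  take D:  [D object] + [D object]
  take object:  [object] + [object]
MRO: C F E H G B D object
process is defined in: F, H. First along the MRO is F.

F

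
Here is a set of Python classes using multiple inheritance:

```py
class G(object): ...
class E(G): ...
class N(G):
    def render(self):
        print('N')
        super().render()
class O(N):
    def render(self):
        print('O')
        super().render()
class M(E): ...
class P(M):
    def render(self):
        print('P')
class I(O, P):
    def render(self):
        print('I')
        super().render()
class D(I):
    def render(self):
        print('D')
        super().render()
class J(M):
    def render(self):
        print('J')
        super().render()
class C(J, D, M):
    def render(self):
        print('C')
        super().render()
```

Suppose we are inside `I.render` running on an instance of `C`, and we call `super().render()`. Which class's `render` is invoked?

O

L[C] = C + merge(L[J], L[D], L[M], [J D M])
  take J:  [J M E G object] + [D I O N P M E G object] + [M E G object] + [J D M]
  take D:  [M E G object] + [D I O N P M E G object] + [M E G object] + [D M]
  take I:  [M E G object] + [I O N P M E G object] + [M E G object] + [M]
  take O:  [M E G object] + [O N P M E G object] + [M E G object] + [M]
  take N:  [M E G object] + [N P M E G object] + [M E G object] + [M]
  take P:  [M E G object] + [P M E G object] + [M E G object] + [M]
  take M:  [M E G object] + [M E G object] + [M E G object] + [M]
  take E:  [E G object] + [E G object] + [E G object]
  take G:  [G object] + [G object] + [G object]
  take object:  [object] + [object] + [object]
MRO: C J D I O N P M E G object
super() in I.render on a C instance goes to the class after I in C's MRO: O.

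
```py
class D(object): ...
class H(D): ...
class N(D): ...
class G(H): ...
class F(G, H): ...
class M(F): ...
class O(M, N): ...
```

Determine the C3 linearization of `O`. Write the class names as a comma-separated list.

L[O] = O + merge(L[M], L[N], [M N])
  take M:  [M F G H D object] + [N D object] + [M N]
  take F:  [F G H D object] + [N D object] + [N]
  take G:  [G H D object] + [N D object] + [N]
  take H:  [H D object] + [N D object] + [N]
  take N:  [D object] + [N D object] + [N]
  take D:  [D object] + [D object]
  take object:  [object] + [object]

O, M, F, G, H, N, D, object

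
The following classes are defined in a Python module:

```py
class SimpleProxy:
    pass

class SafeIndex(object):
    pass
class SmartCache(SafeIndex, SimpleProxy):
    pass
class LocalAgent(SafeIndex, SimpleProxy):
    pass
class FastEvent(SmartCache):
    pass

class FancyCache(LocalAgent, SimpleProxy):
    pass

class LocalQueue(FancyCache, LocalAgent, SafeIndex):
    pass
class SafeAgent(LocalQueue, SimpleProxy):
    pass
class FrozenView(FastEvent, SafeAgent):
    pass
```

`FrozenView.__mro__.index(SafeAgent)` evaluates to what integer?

L[FrozenView] = FrozenView + merge(L[FastEvent], L[SafeAgent], [FastEvent SafeAgent])
  take FastEvent:  [FastEvent SmartCache SafeIndex SimpleProxy object] + [SafeAgent LocalQueue FancyCache LocalAgent SafeIndex SimpleProxy object] + [FastEvent SafeAgent]
  take SmartCache:  [SmartCache SafeIndex SimpleProxy object] + [SafeAgent LocalQueue FancyCache LocalAgent SafeIndex SimpleProxy object] + [SafeAgent]
  take SafeAgent:  [SafeIndex SimpleProxy object] + [SafeAgent LocalQueue FancyCache LocalAgent SafeIndex SimpleProxy object] + [SafeAgent]
  take LocalQueue:  [SafeIndex SimpleProxy object] + [LocalQueue FancyCache LocalAgent SafeIndex SimpleProxy object]
  take FancyCache:  [SafeIndex SimpleProxy object] + [FancyCache LocalAgent SafeIndex SimpleProxy object]
  take LocalAgent:  [SafeIndex SimpleProxy object] + [LocalAgent SafeIndex SimpleProxy object]
  take SafeIndex:  [SafeIndex SimpleProxy object] + [SafeIndex SimpleProxy object]
  take SimpleProxy:  [SimpleProxy object] + [SimpleProxy object]
  take object:  [object] + [object]
MRO: FrozenView FastEvent SmartCache SafeAgent LocalQueue FancyCache LocalAgent SafeIndex SimpleProxy object
SafeAgent sits at index 3.

3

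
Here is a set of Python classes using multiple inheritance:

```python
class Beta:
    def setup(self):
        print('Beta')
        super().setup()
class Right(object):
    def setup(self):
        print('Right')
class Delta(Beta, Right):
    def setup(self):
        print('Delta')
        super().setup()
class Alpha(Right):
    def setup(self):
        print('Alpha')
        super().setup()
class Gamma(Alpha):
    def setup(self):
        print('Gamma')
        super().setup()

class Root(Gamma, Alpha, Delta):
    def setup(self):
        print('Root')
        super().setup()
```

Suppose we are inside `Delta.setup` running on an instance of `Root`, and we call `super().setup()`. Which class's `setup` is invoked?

Beta

L[Root] = Root + merge(L[Gamma], L[Alpha], L[Delta], [Gamma Alpha Delta])
  take Gamma:  [Gamma Alpha Right object] + [Alpha Right object] + [Delta Beta Right object] + [Gamma Alpha Delta]
  take Alpha:  [Alpha Right object] + [Alpha Right object] + [Delta Beta Right object] + [Alpha Delta]
  take Delta:  [Right object] + [Right object] + [Delta Beta Right object] + [Delta]
  take Beta:  [Right object] + [Right object] + [Beta Right object]
  take Right:  [Right object] + [Right object] + [Right object]
  take object:  [object] + [object] + [object]
MRO: Root Gamma Alpha Delta Beta Right object
super() in Delta.setup on a Root instance goes to the class after Delta in Root's MRO: Beta.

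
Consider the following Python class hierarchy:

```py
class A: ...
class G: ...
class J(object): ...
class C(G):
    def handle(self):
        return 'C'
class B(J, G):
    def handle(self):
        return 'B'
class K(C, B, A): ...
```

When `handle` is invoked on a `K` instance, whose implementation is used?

L[K] = K + merge(L[C], L[B], L[A], [C B A])
  take C:  [C G object] + [B J G object] + [A object] + [C B A]
  take B:  [G object] + [B J G object] + [A object] + [B A]
  take J:  [G object] + [J G object] + [A object] + [A]
  take G:  [G object] + [G object] + [A object] + [A]
  take A:  [object] + [object] + [A object] + [A]
  take object:  [object] + [object] + [object]
MRO: K C B J G A object
handle is defined in: B, C. First along the MRO is C.

C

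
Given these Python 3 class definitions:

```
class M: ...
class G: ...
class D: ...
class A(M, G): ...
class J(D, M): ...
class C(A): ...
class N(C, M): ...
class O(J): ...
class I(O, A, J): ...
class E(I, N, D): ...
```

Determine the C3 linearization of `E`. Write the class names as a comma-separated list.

E, I, O, N, C, A, J, D, M, G, object

L[E] = E + merge(L[I], L[N], L[D], [I N D])
  take I:  [I O A J D M G object] + [N C A M G object] + [D object] + [I N D]
  take O:  [O A J D M G object] + [N C A M G object] + [D object] + [N D]
  take N:  [A J D M G object] + [N C A M G object] + [D object] + [N D]
  take C:  [A J D M G object] + [C A M G object] + [D object] + [D]
  take A:  [A J D M G object] + [A M G object] + [D object] + [D]
  take J:  [J D M G object] + [M G object] + [D object] + [D]
  take D:  [D M G object] + [M G object] + [D object] + [D]
  take M:  [M G object] + [M G object] + [object]
  take G:  [G object] + [G object] + [object]
  take object:  [object] + [object] + [object]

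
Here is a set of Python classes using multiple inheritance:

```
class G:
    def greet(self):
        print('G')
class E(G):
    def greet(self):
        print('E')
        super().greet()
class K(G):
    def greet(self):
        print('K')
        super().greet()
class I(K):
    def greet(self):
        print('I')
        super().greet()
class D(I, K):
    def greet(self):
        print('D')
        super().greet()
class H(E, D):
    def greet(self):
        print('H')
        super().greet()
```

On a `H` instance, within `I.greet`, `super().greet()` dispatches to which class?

L[H] = H + merge(L[E], L[D], [E D])
  take E:  [E G object] + [D I K G object] + [E D]
  take D:  [G object] + [D I K G object] + [D]
  take I:  [G object] + [I K G object]
  take K:  [G object] + [K G object]
  take G:  [G object] + [G object]
  take object:  [object] + [object]
MRO: H E D I K G object
super() in I.greet on a H instance goes to the class after I in H's MRO: K.

K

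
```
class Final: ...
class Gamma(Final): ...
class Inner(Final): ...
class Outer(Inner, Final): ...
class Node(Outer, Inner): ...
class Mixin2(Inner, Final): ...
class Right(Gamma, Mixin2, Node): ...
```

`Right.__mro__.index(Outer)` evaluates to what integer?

4

L[Right] = Right + merge(L[Gamma], L[Mixin2], L[Node], [Gamma Mixin2 Node])
  take Gamma:  [Gamma Final object] + [Mixin2 Inner Final object] + [Node Outer Inner Final object] + [Gamma Mixin2 Node]
  take Mixin2:  [Final object] + [Mixin2 Inner Final object] + [Node Outer Inner Final object] + [Mixin2 Node]
  take Node:  [Final object] + [Inner Final object] + [Node Outer Inner Final object] + [Node]
  take Outer:  [Final object] + [Inner Final object] + [Outer Inner Final object]
  take Inner:  [Final object] + [Inner Final object] + [Inner Final object]
  take Final:  [Final object] + [Final object] + [Final object]
  take object:  [object] + [object] + [object]
MRO: Right Gamma Mixin2 Node Outer Inner Final object
Outer sits at index 4.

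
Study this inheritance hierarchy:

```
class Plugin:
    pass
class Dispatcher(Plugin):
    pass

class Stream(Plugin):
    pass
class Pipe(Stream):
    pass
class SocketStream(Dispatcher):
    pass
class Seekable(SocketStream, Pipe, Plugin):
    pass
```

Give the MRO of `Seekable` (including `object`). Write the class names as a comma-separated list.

Seekable, SocketStream, Dispatcher, Pipe, Stream, Plugin, object

L[Seekable] = Seekable + merge(L[SocketStream], L[Pipe], L[Plugin], [SocketStream Pipe Plugin])
  take SocketStream:  [SocketStream Dispatcher Plugin object] + [Pipe Stream Plugin object] + [Plugin object] + [SocketStream Pipe Plugin]
  take Dispatcher:  [Dispatcher Plugin object] + [Pipe Stream Plugin object] + [Plugin object] + [Pipe Plugin]
  take Pipe:  [Plugin object] + [Pipe Stream Plugin object] + [Plugin object] + [Pipe Plugin]
  take Stream:  [Plugin object] + [Stream Plugin object] + [Plugin object] + [Plugin]
  take Plugin:  [Plugin object] + [Plugin object] + [Plugin object] + [Plugin]
  take object:  [object] + [object] + [object]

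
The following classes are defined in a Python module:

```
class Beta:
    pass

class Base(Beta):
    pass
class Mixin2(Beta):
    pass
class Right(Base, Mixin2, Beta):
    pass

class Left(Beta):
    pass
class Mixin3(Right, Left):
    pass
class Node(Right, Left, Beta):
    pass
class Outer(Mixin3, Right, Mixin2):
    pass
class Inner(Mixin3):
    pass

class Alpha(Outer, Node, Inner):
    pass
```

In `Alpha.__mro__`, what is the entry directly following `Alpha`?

Outer

L[Alpha] = Alpha + merge(L[Outer], L[Node], L[Inner], [Outer Node Inner])
  take Outer:  [Outer Mixin3 Right Base Mixin2 Left Beta object] + [Node Right Base Mixin2 Left Beta object] + [Inner Mixin3 Right Base Mixin2 Left Beta object] + [Outer Node Inner]
  take Node:  [Mixin3 Right Base Mixin2 Left Beta object] + [Node Right Base Mixin2 Left Beta object] + [Inner Mixin3 Right Base Mixin2 Left Beta object] + [Node Inner]
  take Inner:  [Mixin3 Right Base Mixin2 Left Beta object] + [Right Base Mixin2 Left Beta object] + [Inner Mixin3 Right Base Mixin2 Left Beta object] + [Inner]
  take Mixin3:  [Mixin3 Right Base Mixin2 Left Beta object] + [Right Base Mixin2 Left Beta object] + [Mixin3 Right Base Mixin2 Left Beta object]
  take Right:  [Right Base Mixin2 Left Beta object] + [Right Base Mixin2 Left Beta object] + [Right Base Mixin2 Left Beta object]
  take Base:  [Base Mixin2 Left Beta object] + [Base Mixin2 Left Beta object] + [Base Mixin2 Left Beta object]
  take Mixin2:  [Mixin2 Left Beta object] + [Mixin2 Left Beta object] + [Mixin2 Left Beta object]
  take Left:  [Left Beta object] + [Left Beta object] + [Left Beta object]
  take Beta:  [Beta object] + [Beta object] + [Beta object]
  take object:  [object] + [object] + [object]
MRO: Alpha Outer Node Inner Mixin3 Right Base Mixin2 Left Beta object
Alpha is at position 0; next is Outer.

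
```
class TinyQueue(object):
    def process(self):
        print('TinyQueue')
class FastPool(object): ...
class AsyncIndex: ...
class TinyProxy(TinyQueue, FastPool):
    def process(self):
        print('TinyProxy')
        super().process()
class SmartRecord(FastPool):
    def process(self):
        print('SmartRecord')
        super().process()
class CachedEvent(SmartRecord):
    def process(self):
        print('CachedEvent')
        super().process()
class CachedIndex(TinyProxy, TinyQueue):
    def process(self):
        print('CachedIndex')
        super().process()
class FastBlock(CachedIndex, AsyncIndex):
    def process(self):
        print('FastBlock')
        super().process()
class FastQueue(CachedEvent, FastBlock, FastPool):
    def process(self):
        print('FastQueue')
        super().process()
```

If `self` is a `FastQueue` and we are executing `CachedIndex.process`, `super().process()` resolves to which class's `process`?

TinyProxy

L[FastQueue] = FastQueue + merge(L[CachedEvent], L[FastBlock], L[FastPool], [CachedEvent FastBlock FastPool])
  take CachedEvent:  [CachedEvent SmartRecord FastPool object] + [FastBlock CachedIndex TinyProxy TinyQueue FastPool AsyncIndex object] + [FastPool object] + [CachedEvent FastBlock FastPool]
  take SmartRecord:  [SmartRecord FastPool object] + [FastBlock CachedIndex TinyProxy TinyQueue FastPool AsyncIndex object] + [FastPool object] + [FastBlock FastPool]
  take FastBlock:  [FastPool object] + [FastBlock CachedIndex TinyProxy TinyQueue FastPool AsyncIndex object] + [FastPool object] + [FastBlock FastPool]
  take CachedIndex:  [FastPool object] + [CachedIndex TinyProxy TinyQueue FastPool AsyncIndex object] + [FastPool object] + [FastPool]
  take TinyProxy:  [FastPool object] + [TinyProxy TinyQueue FastPool AsyncIndex object] + [FastPool object] + [FastPool]
  take TinyQueue:  [FastPool object] + [TinyQueue FastPool AsyncIndex object] + [FastPool object] + [FastPool]
  take FastPool:  [FastPool object] + [FastPool AsyncIndex object] + [FastPool object] + [FastPool]
  take AsyncIndex:  [object] + [AsyncIndex object] + [object]
  take object:  [object] + [object] + [object]
MRO: FastQueue CachedEvent SmartRecord FastBlock CachedIndex TinyProxy TinyQueue FastPool AsyncIndex object
super() in CachedIndex.process on a FastQueue instance goes to the class after CachedIndex in FastQueue's MRO: TinyProxy.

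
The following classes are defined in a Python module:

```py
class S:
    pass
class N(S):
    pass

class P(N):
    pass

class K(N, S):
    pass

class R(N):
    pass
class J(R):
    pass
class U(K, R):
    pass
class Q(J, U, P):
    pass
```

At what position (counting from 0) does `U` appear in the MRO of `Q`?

L[Q] = Q + merge(L[J], L[U], L[P], [J U P])
  take J:  [J R N S object] + [U K R N S object] + [P N S object] + [J U P]
  take U:  [R N S object] + [U K R N S object] + [P N S object] + [U P]
  take K:  [R N S object] + [K R N S object] + [P N S object] + [P]
  take R:  [R N S object] + [R N S object] + [P N S object] + [P]
  take P:  [N S object] + [N S object] + [P N S object] + [P]
  take N:  [N S object] + [N S object] + [N S object]
  take S:  [S object] + [S object] + [S object]
  take object:  [object] + [object] + [object]
MRO: Q J U K R P N S object
U sits at index 2.

2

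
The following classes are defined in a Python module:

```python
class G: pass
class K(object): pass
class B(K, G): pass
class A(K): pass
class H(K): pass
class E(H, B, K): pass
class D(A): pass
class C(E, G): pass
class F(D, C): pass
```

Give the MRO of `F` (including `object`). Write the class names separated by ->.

F -> D -> A -> C -> E -> H -> B -> K -> G -> object

L[F] = F + merge(L[D], L[C], [D C])
  take D:  [D A K object] + [C E H B K G object] + [D C]
  take A:  [A K object] + [C E H B K G object] + [C]
  take C:  [K object] + [C E H B K G object] + [C]
  take E:  [K object] + [E H B K G object]
  take H:  [K object] + [H B K G object]
  take B:  [K object] + [B K G object]
  take K:  [K object] + [K G object]
  take G:  [object] + [G object]
  take object:  [object] + [object]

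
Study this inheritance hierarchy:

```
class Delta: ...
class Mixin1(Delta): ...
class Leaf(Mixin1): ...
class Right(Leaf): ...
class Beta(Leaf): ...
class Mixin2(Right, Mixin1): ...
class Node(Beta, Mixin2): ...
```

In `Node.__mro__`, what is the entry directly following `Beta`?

L[Node] = Node + merge(L[Beta], L[Mixin2], [Beta Mixin2])
  take Beta:  [Beta Leaf Mixin1 Delta object] + [Mixin2 Right Leaf Mixin1 Delta object] + [Beta Mixin2]
  take Mixin2:  [Leaf Mixin1 Delta object] + [Mixin2 Right Leaf Mixin1 Delta object] + [Mixin2]
  take Right:  [Leaf Mixin1 Delta object] + [Right Leaf Mixin1 Delta object]
  take Leaf:  [Leaf Mixin1 Delta object] + [Leaf Mixin1 Delta object]
  take Mixin1:  [Mixin1 Delta object] + [Mixin1 Delta object]
  take Delta:  [Delta object] + [Delta object]
  take object:  [object] + [object]
MRO: Node Beta Mixin2 Right Leaf Mixin1 Delta object
Beta is at position 1; next is Mixin2.

Mixin2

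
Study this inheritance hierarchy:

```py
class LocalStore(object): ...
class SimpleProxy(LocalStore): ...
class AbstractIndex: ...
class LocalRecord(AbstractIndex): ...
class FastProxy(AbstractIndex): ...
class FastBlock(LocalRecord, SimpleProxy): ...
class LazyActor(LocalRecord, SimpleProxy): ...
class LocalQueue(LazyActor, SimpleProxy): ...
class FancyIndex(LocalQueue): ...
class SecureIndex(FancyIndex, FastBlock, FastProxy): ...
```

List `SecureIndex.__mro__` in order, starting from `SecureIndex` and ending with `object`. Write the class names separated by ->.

L[SecureIndex] = SecureIndex + merge(L[FancyIndex], L[FastBlock], L[FastProxy], [FancyIndex FastBlock FastProxy])
  take FancyIndex:  [FancyIndex LocalQueue LazyActor LocalRecord AbstractIndex SimpleProxy LocalStore object] + [FastBlock LocalRecord AbstractIndex SimpleProxy LocalStore object] + [FastProxy AbstractIndex object] + [FancyIndex FastBlock FastProxy]
  take LocalQueue:  [LocalQueue LazyActor LocalRecord AbstractIndex SimpleProxy LocalStore object] + [FastBlock LocalRecord AbstractIndex SimpleProxy LocalStore object] + [FastProxy AbstractIndex object] + [FastBlock FastProxy]
  take LazyActor:  [LazyActor LocalRecord AbstractIndex SimpleProxy LocalStore object] + [FastBlock LocalRecord AbstractIndex SimpleProxy LocalStore object] + [FastProxy AbstractIndex object] + [FastBlock FastProxy]
  take FastBlock:  [LocalRecord AbstractIndex SimpleProxy LocalStore object] + [FastBlock LocalRecord AbstractIndex SimpleProxy LocalStore object] + [FastProxy AbstractIndex object] + [FastBlock FastProxy]
  take LocalRecord:  [LocalRecord AbstractIndex SimpleProxy LocalStore object] + [LocalRecord AbstractIndex SimpleProxy LocalStore object] + [FastProxy AbstractIndex object] + [FastProxy]
  take FastProxy:  [AbstractIndex SimpleProxy LocalStore object] + [AbstractIndex SimpleProxy LocalStore object] + [FastProxy AbstractIndex object] + [FastProxy]
  take AbstractIndex:  [AbstractIndex SimpleProxy LocalStore object] + [AbstractIndex SimpleProxy LocalStore object] + [AbstractIndex object]
  take SimpleProxy:  [SimpleProxy LocalStore object] + [SimpleProxy LocalStore object] + [object]
  take LocalStore:  [LocalStore object] + [LocalStore object] + [object]
  take object:  [object] + [object] + [object]

SecureIndex -> FancyIndex -> LocalQueue -> LazyActor -> FastBlock -> LocalRecord -> FastProxy -> AbstractIndex -> SimpleProxy -> LocalStore -> object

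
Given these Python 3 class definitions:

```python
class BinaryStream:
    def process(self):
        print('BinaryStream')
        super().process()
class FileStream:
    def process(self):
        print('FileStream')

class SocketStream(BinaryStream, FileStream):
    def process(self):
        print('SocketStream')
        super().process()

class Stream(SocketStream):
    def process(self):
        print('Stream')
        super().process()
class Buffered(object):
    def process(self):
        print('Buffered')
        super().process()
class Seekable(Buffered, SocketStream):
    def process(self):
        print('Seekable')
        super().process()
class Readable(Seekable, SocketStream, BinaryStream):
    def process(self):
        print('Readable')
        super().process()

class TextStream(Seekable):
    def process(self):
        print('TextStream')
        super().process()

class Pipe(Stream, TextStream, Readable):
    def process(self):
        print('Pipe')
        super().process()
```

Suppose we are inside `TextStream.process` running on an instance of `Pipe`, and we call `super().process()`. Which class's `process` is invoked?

L[Pipe] = Pipe + merge(L[Stream], L[TextStream], L[Readable], [Stream TextStream Readable])
  take Stream:  [Stream SocketStream BinaryStream FileStream object] + [TextStream Seekable Buffered SocketStream BinaryStream FileStream object] + [Readable Seekable Buffered SocketStream BinaryStream FileStream object] + [Stream TextStream Readable]
  take TextStream:  [SocketStream BinaryStream FileStream object] + [TextStream Seekable Buffered SocketStream BinaryStream FileStream object] + [Readable Seekable Buffered SocketStream BinaryStream FileStream object] + [TextStream Readable]
  take Readable:  [SocketStream BinaryStream FileStream object] + [Seekable Buffered SocketStream BinaryStream FileStream object] + [Readable Seekable Buffered SocketStream BinaryStream FileStream object] + [Readable]
  take Seekable:  [SocketStream BinaryStream FileStream object] + [Seekable Buffered SocketStream BinaryStream FileStream object] + [Seekable Buffered SocketStream BinaryStream FileStream object]
  take Buffered:  [SocketStream BinaryStream FileStream object] + [Buffered SocketStream BinaryStream FileStream object] + [Buffered SocketStream BinaryStream FileStream object]
  take SocketStream:  [SocketStream BinaryStream FileStream object] + [SocketStream BinaryStream FileStream object] + [SocketStream BinaryStream FileStream object]
  take BinaryStream:  [BinaryStream FileStream object] + [BinaryStream FileStream object] + [BinaryStream FileStream object]
  take FileStream:  [FileStream object] + [FileStream object] + [FileStream object]
  take object:  [object] + [object] + [object]
MRO: Pipe Stream TextStream Readable Seekable Buffered SocketStream BinaryStream FileStream object
super() in TextStream.process on a Pipe instance goes to the class after TextStream in Pipe's MRO: Readable.

Readable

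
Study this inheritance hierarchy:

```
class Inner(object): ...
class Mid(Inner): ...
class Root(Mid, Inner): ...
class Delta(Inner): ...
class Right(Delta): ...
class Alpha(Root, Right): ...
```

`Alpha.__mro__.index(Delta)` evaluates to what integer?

4

L[Alpha] = Alpha + merge(L[Root], L[Right], [Root Right])
  take Root:  [Root Mid Inner object] + [Right Delta Inner object] + [Root Right]
  take Mid:  [Mid Inner object] + [Right Delta Inner object] + [Right]
  take Right:  [Inner object] + [Right Delta Inner object] + [Right]
  take Delta:  [Inner object] + [Delta Inner object]
  take Inner:  [Inner object] + [Inner object]
  take object:  [object] + [object]
MRO: Alpha Root Mid Right Delta Inner object
Delta sits at index 4.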